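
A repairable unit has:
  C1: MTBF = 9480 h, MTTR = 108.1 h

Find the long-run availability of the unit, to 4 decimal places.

0.9887

A(C1) = MTBF/(MTBF+MTTR) = 9480/(9480+108.1) = 0.9887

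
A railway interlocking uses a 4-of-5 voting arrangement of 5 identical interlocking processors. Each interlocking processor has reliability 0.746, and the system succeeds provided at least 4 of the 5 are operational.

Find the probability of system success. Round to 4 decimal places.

R = Σ_{i=4}^{5} C(5,i) p^i (1−p)^{5−i} with p = 0.746
C(5,4)·0.746^4·0.254^1 = 0.393332
C(5,5)·0.746^5·0.254^0 = 0.231044
Sum = 0.6244

0.6244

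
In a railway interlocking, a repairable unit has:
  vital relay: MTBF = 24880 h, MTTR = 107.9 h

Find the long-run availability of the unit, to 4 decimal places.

0.9957

A(vital relay) = MTBF/(MTBF+MTTR) = 24880/(24880+107.9) = 0.9957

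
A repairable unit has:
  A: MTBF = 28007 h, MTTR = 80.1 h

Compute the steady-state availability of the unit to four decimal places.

0.9971

A(A) = MTBF/(MTBF+MTTR) = 28007/(28007+80.1) = 0.9971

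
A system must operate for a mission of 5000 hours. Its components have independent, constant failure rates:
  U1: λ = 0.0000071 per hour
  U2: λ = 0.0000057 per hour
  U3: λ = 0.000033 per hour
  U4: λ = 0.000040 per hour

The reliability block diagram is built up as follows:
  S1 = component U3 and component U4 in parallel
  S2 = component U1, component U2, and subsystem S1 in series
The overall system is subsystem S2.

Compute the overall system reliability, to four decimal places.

0.9121

R(U1) = exp(−0.0000071 × 5000) = 0.965123
R(U2) = exp(−0.0000057 × 5000) = 0.971902
R(U3) = exp(−0.000033 × 5000) = 0.847894
R(U4) = exp(−0.000040 × 5000) = 0.818731
Parallel (U3 and U4): 1 − (1 − 0.847894)(1 − 0.818731) = 0.972428
Series (U1, U2, and [0.972428]): 0.965123 × 0.971902 × 0.972428 = 0.9121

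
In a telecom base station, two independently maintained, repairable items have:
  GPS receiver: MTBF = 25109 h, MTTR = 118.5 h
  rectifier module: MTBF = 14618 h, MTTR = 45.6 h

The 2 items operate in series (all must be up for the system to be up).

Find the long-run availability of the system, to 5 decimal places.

A(GPS receiver) = MTBF/(MTBF+MTTR) = 25109/(25109+118.5) = 0.995303
A(rectifier module) = MTBF/(MTBF+MTTR) = 14618/(14618+45.6) = 0.996890
Series availability: 0.995303 × 0.996890 = 0.99221

0.99221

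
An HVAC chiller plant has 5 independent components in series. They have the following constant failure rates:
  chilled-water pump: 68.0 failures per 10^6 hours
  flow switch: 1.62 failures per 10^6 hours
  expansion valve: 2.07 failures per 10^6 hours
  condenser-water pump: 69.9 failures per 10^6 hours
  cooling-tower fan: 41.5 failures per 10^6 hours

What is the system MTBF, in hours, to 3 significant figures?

5460

Series of exponential components: λ_sys = Σ λ_i
λ_sys = 0.0000680 + 0.00000162 + 0.00000207 + 0.0000699 + 0.0000415 = 1.8309e-04 /h
MTBF = 1 / λ_sys = 5460 h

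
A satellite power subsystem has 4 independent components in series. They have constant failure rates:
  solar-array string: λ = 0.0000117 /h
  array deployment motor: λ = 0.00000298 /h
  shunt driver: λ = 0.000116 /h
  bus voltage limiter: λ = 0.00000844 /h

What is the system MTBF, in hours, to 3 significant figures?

7190

Series of exponential components: λ_sys = Σ λ_i
λ_sys = 0.0000117 + 0.00000298 + 0.000116 + 0.00000844 = 1.3912e-04 /h
MTBF = 1 / λ_sys = 7190 h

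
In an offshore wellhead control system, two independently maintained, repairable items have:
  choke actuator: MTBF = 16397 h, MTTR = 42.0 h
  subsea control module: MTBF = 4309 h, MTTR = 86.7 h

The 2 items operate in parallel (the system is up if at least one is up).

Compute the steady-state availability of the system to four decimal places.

A(choke actuator) = MTBF/(MTBF+MTTR) = 16397/(16397+42.0) = 0.997445
A(subsea control module) = MTBF/(MTBF+MTTR) = 4309/(4309+86.7) = 0.980276
Parallel availability: 1 − (1 − 0.997445)(1 − 0.980276) = 0.9999

0.9999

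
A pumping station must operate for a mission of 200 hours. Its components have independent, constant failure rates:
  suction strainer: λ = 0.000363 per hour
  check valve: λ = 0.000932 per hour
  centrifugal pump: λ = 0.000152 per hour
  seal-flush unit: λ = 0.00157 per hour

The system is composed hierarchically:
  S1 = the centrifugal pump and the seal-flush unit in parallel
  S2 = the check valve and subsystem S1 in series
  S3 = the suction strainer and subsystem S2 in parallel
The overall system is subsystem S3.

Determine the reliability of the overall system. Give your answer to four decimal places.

0.9876

R(suction strainer) = exp(−0.000363 × 200) = 0.929973
R(check valve) = exp(−0.000932 × 200) = 0.829942
R(centrifugal pump) = exp(−0.000152 × 200) = 0.970057
R(seal-flush unit) = exp(−0.00157 × 200) = 0.730519
Parallel (centrifugal pump and seal-flush unit): 1 − (1 − 0.970057)(1 − 0.730519) = 0.991931
Series (check valve and [0.991931]): 0.829942 × 0.991931 = 0.823245
Parallel (suction strainer and [0.823245]): 1 − (1 − 0.929973)(1 − 0.823245) = 0.9876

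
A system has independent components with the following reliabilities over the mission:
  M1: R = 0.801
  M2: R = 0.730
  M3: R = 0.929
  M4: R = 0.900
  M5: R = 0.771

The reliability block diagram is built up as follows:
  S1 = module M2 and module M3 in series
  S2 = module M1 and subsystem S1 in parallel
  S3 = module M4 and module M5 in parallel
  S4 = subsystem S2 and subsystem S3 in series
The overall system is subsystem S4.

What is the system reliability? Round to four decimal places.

Series (M2 and M3): 0.730000 × 0.929000 = 0.678170
Parallel (M1 and [0.678170]): 1 − (1 − 0.801000)(1 − 0.678170) = 0.935956
Parallel (M4 and M5): 1 − (1 − 0.900000)(1 − 0.771000) = 0.977100
Series ([0.935956] and [0.977100]): 0.935956 × 0.977100 = 0.9145

0.9145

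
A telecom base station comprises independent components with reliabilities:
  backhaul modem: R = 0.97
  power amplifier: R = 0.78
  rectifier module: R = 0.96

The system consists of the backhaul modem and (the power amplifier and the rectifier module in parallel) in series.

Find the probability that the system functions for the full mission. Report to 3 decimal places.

Parallel (power amplifier and rectifier module): 1 − (1 − 0.78000)(1 − 0.96000) = 0.99120
Series (backhaul modem and [0.99120]): 0.97000 × 0.99120 = 0.961

0.961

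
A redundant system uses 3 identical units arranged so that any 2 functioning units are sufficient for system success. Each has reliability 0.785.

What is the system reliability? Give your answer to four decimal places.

0.8812

R = Σ_{i=2}^{3} C(3,i) p^i (1−p)^{3−i} with p = 0.785
C(3,2)·0.785^2·0.215^1 = 0.397465
C(3,3)·0.785^3·0.215^0 = 0.483737
Sum = 0.8812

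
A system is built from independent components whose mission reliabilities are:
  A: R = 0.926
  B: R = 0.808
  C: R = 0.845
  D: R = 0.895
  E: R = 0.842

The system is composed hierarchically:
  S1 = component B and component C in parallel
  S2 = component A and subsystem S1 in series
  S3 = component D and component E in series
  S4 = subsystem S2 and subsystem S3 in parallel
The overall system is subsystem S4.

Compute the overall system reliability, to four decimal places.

Parallel (B and C): 1 − (1 − 0.808000)(1 − 0.845000) = 0.970240
Series (A and [0.970240]): 0.926000 × 0.970240 = 0.898442
Series (D and E): 0.895000 × 0.842000 = 0.753590
Parallel ([0.898442] and [0.753590]): 1 − (1 − 0.898442)(1 − 0.753590) = 0.9750

0.9750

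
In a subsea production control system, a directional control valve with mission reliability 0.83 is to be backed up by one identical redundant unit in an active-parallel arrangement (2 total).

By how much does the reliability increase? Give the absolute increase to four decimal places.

0.1411

R_before = 0.83
R_after = 1 − (1 − 0.83)^2 = 0.9711
ΔR = 0.9711 − 0.83 = 0.1411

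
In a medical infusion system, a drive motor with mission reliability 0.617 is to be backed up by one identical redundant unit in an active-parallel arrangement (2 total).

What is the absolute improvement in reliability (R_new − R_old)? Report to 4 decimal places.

R_before = 0.617
R_after = 1 − (1 − 0.617)^2 = 0.8533
ΔR = 0.8533 − 0.617 = 0.2363

0.2363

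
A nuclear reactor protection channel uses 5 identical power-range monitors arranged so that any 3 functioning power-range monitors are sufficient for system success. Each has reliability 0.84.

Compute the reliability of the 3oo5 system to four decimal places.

0.9682

R = Σ_{i=3}^{5} C(5,i) p^i (1−p)^{5−i} with p = 0.84
C(5,3)·0.84^3·0.16^2 = 0.151732
C(5,4)·0.84^4·0.16^1 = 0.398297
C(5,5)·0.84^5·0.16^0 = 0.418212
Sum = 0.9682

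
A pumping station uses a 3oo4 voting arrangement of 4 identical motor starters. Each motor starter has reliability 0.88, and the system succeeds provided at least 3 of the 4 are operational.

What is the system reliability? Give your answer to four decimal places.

R = Σ_{i=3}^{4} C(4,i) p^i (1−p)^{4−i} with p = 0.88
C(4,3)·0.88^3·0.12^1 = 0.327107
C(4,4)·0.88^4·0.12^0 = 0.599695
Sum = 0.9268

0.9268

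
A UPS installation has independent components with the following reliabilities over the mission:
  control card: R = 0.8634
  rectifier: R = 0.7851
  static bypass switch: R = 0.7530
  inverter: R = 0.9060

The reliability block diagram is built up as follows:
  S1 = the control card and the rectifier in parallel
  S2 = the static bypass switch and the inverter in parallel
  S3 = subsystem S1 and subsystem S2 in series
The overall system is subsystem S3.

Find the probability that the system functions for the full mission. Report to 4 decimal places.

0.9481

Parallel (control card and rectifier): 1 − (1 − 0.863400)(1 − 0.785100) = 0.970645
Parallel (static bypass switch and inverter): 1 − (1 − 0.753000)(1 − 0.906000) = 0.976782
Series ([0.970645] and [0.976782]): 0.970645 × 0.976782 = 0.9481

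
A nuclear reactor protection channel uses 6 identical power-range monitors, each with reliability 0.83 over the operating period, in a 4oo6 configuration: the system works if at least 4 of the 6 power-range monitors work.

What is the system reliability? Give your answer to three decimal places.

0.934

R = Σ_{i=4}^{6} C(6,i) p^i (1−p)^{6−i} with p = 0.83
C(6,4)·0.83^4·0.17^2 = 0.20573
C(6,5)·0.83^5·0.17^1 = 0.40178
C(6,6)·0.83^6·0.17^0 = 0.32694
Sum = 0.934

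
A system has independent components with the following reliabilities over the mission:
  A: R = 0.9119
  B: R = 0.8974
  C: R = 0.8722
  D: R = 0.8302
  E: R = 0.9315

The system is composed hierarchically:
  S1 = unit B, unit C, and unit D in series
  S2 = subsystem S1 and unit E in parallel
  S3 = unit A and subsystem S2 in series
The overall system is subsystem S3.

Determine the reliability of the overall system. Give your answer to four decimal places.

Series (B, C, and D): 0.897400 × 0.872200 × 0.830200 = 0.649808
Parallel ([0.649808] and E): 1 − (1 − 0.649808)(1 − 0.931500) = 0.976012
Series (A and [0.976012]): 0.911900 × 0.976012 = 0.8900

0.8900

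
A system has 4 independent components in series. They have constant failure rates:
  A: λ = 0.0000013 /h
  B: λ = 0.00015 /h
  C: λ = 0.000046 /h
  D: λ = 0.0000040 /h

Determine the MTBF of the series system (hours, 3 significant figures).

4970

Series of exponential components: λ_sys = Σ λ_i
λ_sys = 0.0000013 + 0.00015 + 0.000046 + 0.0000040 = 2.0130e-04 /h
MTBF = 1 / λ_sys = 4970 h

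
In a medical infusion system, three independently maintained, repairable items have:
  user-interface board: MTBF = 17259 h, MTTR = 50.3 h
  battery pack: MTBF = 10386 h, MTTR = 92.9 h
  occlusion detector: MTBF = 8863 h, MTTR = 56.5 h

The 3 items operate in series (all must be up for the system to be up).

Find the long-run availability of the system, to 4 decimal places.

0.9820

A(user-interface board) = MTBF/(MTBF+MTTR) = 17259/(17259+50.3) = 0.997094
A(battery pack) = MTBF/(MTBF+MTTR) = 10386/(10386+92.9) = 0.991135
A(occlusion detector) = MTBF/(MTBF+MTTR) = 8863/(8863+56.5) = 0.993666
Series availability: 0.997094 × 0.991135 × 0.993666 = 0.9820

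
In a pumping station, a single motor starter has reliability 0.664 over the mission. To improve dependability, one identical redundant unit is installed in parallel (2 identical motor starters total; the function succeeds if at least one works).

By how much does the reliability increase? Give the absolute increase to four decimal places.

R_before = 0.664
R_after = 1 − (1 − 0.664)^2 = 0.8871
ΔR = 0.8871 − 0.664 = 0.2231

0.2231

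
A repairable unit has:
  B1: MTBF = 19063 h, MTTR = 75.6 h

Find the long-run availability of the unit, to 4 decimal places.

A(B1) = MTBF/(MTBF+MTTR) = 19063/(19063+75.6) = 0.9960

0.9960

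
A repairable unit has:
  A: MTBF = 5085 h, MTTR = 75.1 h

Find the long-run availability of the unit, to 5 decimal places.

A(A) = MTBF/(MTBF+MTTR) = 5085/(5085+75.1) = 0.98545

0.98545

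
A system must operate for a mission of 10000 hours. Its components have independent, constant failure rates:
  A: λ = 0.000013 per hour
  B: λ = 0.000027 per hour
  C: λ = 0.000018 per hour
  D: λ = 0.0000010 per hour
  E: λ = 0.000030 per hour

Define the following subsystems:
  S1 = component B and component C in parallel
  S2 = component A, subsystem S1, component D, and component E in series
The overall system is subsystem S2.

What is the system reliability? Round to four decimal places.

0.6189

R(A) = exp(−0.000013 × 10000) = 0.878095
R(B) = exp(−0.000027 × 10000) = 0.763379
R(C) = exp(−0.000018 × 10000) = 0.835270
R(D) = exp(−0.0000010 × 10000) = 0.990050
R(E) = exp(−0.000030 × 10000) = 0.740818
Parallel (B and C): 1 − (1 − 0.763379)(1 − 0.835270) = 0.961021
Series (A, [0.961021], D, and E): 0.878095 × 0.961021 × 0.990050 × 0.740818 = 0.6189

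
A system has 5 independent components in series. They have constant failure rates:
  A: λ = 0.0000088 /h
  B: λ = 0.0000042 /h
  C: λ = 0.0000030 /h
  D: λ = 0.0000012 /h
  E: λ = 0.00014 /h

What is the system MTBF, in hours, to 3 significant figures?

Series of exponential components: λ_sys = Σ λ_i
λ_sys = 0.0000088 + 0.0000042 + 0.0000030 + 0.0000012 + 0.00014 = 1.5720e-04 /h
MTBF = 1 / λ_sys = 6360 h

6360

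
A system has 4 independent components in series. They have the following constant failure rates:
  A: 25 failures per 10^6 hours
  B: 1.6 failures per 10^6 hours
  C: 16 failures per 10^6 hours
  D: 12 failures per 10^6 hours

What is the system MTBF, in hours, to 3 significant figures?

18300

Series of exponential components: λ_sys = Σ λ_i
λ_sys = 0.000025 + 0.0000016 + 0.000016 + 0.000012 = 5.4600e-05 /h
MTBF = 1 / λ_sys = 18300 h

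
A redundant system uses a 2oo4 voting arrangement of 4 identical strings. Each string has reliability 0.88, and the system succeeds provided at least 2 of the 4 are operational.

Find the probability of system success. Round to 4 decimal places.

R = Σ_{i=2}^{4} C(4,i) p^i (1−p)^{4−i} with p = 0.88
C(4,2)·0.88^2·0.12^2 = 0.066908
C(4,3)·0.88^3·0.12^1 = 0.327107
C(4,4)·0.88^4·0.12^0 = 0.599695
Sum = 0.9937

0.9937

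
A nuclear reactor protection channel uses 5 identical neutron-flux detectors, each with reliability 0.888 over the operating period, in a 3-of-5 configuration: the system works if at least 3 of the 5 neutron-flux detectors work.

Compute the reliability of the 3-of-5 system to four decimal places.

0.9882

R = Σ_{i=3}^{5} C(5,i) p^i (1−p)^{5−i} with p = 0.888
C(5,3)·0.888^3·0.112^2 = 0.087836
C(5,4)·0.888^4·0.112^1 = 0.348209
C(5,5)·0.888^5·0.112^0 = 0.552160
Sum = 0.9882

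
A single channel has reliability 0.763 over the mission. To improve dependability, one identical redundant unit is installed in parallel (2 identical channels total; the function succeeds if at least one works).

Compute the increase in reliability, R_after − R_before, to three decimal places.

R_before = 0.763
R_after = 1 − (1 − 0.763)^2 = 0.944
ΔR = 0.944 − 0.763 = 0.181

0.181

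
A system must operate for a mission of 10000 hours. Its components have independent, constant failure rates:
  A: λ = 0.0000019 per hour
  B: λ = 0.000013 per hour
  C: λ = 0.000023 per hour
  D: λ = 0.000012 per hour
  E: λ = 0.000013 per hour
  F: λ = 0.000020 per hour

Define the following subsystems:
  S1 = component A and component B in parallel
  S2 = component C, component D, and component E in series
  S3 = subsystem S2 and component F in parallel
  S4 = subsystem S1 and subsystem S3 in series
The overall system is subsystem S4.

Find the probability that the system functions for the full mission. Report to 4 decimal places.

0.9288

R(A) = exp(−0.0000019 × 10000) = 0.981179
R(B) = exp(−0.000013 × 10000) = 0.878095
R(C) = exp(−0.000023 × 10000) = 0.794534
R(D) = exp(−0.000012 × 10000) = 0.886920
R(E) = exp(−0.000013 × 10000) = 0.878095
R(F) = exp(−0.000020 × 10000) = 0.818731
Parallel (A and B): 1 − (1 − 0.981179)(1 − 0.878095) = 0.997706
Series (C, D, and E): 0.794534 × 0.886920 × 0.878095 = 0.618783
Parallel ([0.618783] and F): 1 − (1 − 0.618783)(1 − 0.818731) = 0.930897
Series ([0.997706] and [0.930897]): 0.997706 × 0.930897 = 0.9288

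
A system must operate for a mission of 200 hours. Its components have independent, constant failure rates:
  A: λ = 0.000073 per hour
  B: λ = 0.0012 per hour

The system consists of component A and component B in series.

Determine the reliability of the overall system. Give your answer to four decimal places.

R(A) = exp(−0.000073 × 200) = 0.985506
R(B) = exp(−0.0012 × 200) = 0.786628
Series (A and B): 0.985506 × 0.786628 = 0.7752

0.7752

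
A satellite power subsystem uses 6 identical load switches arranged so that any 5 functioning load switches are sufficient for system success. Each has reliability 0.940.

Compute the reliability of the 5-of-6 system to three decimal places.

R = Σ_{i=5}^{6} C(6,i) p^i (1−p)^{6−i} with p = 0.940
C(6,5)·0.940^5·0.060^1 = 0.26421
C(6,6)·0.940^6·0.060^0 = 0.68987
Sum = 0.954

0.954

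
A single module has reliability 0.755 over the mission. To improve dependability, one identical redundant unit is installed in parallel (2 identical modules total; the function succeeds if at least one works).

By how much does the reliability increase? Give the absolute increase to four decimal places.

0.1850

R_before = 0.755
R_after = 1 − (1 − 0.755)^2 = 0.9400
ΔR = 0.9400 − 0.755 = 0.1850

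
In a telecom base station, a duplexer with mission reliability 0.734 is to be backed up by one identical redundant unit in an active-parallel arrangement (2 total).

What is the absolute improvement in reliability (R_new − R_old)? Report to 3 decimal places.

R_before = 0.734
R_after = 1 − (1 − 0.734)^2 = 0.929
ΔR = 0.929 − 0.734 = 0.195

0.195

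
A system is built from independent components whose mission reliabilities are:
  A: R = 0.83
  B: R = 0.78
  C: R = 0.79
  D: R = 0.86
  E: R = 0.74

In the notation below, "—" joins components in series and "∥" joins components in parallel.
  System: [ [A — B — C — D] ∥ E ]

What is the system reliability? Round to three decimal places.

0.854

Series (A, B, C, and D): 0.83000 × 0.78000 × 0.79000 × 0.86000 = 0.43984
Parallel ([0.43984] and E): 1 − (1 − 0.43984)(1 − 0.74000) = 0.854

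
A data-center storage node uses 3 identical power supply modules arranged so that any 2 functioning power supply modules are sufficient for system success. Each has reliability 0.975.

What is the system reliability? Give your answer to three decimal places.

0.998

R = Σ_{i=2}^{3} C(3,i) p^i (1−p)^{3−i} with p = 0.975
C(3,2)·0.975^2·0.025^1 = 0.07130
C(3,3)·0.975^3·0.025^0 = 0.92686
Sum = 0.998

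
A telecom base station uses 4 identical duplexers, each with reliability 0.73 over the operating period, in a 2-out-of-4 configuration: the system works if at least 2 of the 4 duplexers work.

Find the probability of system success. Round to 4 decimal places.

R = Σ_{i=2}^{4} C(4,i) p^i (1−p)^{4−i} with p = 0.73
C(4,2)·0.73^2·0.27^2 = 0.233090
C(4,3)·0.73^3·0.27^1 = 0.420138
C(4,4)·0.73^4·0.27^0 = 0.283982
Sum = 0.9372

0.9372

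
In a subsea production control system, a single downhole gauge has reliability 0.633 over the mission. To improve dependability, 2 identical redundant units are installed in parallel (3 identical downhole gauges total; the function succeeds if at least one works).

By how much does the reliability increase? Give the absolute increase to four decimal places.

R_before = 0.633
R_after = 1 − (1 − 0.633)^3 = 0.9506
ΔR = 0.9506 − 0.633 = 0.3176

0.3176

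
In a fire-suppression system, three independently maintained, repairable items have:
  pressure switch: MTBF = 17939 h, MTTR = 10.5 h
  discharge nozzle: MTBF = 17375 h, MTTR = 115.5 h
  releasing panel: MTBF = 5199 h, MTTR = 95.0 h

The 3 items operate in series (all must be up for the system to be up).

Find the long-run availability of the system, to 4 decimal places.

A(pressure switch) = MTBF/(MTBF+MTTR) = 17939/(17939+10.5) = 0.999415
A(discharge nozzle) = MTBF/(MTBF+MTTR) = 17375/(17375+115.5) = 0.993396
A(releasing panel) = MTBF/(MTBF+MTTR) = 5199/(5199+95.0) = 0.982055
Series availability: 0.999415 × 0.993396 × 0.982055 = 0.9750

0.9750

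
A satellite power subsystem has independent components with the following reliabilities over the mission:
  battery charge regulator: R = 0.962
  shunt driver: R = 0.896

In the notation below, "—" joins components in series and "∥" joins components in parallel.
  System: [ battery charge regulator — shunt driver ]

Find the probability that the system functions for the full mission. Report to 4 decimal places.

Series (battery charge regulator and shunt driver): 0.962000 × 0.896000 = 0.8620

0.8620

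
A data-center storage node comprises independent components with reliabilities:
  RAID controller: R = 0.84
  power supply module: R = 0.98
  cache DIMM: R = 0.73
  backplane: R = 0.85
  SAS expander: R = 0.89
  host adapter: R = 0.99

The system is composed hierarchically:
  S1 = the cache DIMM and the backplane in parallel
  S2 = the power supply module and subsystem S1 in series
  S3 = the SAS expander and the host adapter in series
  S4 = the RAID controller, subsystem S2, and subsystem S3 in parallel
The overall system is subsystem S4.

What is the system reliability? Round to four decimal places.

Parallel (cache DIMM and backplane): 1 − (1 − 0.730000)(1 − 0.850000) = 0.959500
Series (power supply module and [0.959500]): 0.980000 × 0.959500 = 0.940310
Series (SAS expander and host adapter): 0.890000 × 0.990000 = 0.881100
Parallel (RAID controller, [0.940310], and [0.881100]): 1 − (1 − 0.840000)(1 − 0.940310)(1 − 0.881100) = 0.9989

0.9989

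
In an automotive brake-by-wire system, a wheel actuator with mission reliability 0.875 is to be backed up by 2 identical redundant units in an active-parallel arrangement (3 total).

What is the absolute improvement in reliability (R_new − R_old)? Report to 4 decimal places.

R_before = 0.875
R_after = 1 − (1 − 0.875)^3 = 0.9980
ΔR = 0.9980 − 0.875 = 0.1230

0.1230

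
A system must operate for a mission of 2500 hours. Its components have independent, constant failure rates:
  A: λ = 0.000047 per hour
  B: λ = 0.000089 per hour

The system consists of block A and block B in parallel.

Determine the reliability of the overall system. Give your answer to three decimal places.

0.978

R(A) = exp(−0.000047 × 2500) = 0.88914
R(B) = exp(−0.000089 × 2500) = 0.80052
Parallel (A and B): 1 − (1 − 0.88914)(1 − 0.80052) = 0.978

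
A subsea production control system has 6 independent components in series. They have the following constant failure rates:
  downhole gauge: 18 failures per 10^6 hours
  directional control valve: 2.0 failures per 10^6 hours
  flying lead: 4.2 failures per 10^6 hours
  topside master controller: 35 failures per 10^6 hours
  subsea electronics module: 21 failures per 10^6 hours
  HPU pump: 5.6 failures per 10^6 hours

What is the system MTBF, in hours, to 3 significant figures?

Series of exponential components: λ_sys = Σ λ_i
λ_sys = 0.000018 + 0.0000020 + 0.0000042 + 0.000035 + 0.000021 + 0.0000056 = 8.5800e-05 /h
MTBF = 1 / λ_sys = 11700 h

11700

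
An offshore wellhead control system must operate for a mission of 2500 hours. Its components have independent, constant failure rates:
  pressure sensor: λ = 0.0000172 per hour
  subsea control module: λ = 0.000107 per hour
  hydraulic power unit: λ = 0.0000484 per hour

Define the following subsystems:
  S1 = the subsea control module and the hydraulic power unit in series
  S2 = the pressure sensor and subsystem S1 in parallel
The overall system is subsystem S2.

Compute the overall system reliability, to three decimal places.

0.986

R(pressure sensor) = exp(−0.0000172 × 2500) = 0.95791
R(subsea control module) = exp(−0.000107 × 2500) = 0.76529
R(hydraulic power unit) = exp(−0.0000484 × 2500) = 0.88603
Series (subsea control module and hydraulic power unit): 0.76529 × 0.88603 = 0.67807
Parallel (pressure sensor and [0.67807]): 1 − (1 − 0.95791)(1 − 0.67807) = 0.986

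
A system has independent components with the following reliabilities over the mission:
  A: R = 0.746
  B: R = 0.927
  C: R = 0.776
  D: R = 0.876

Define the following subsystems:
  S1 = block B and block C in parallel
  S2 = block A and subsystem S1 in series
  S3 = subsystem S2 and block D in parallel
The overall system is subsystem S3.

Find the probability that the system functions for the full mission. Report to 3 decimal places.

Parallel (B and C): 1 − (1 − 0.92700)(1 − 0.77600) = 0.98365
Series (A and [0.98365]): 0.74600 × 0.98365 = 0.73380
Parallel ([0.73380] and D): 1 − (1 − 0.73380)(1 − 0.87600) = 0.967

0.967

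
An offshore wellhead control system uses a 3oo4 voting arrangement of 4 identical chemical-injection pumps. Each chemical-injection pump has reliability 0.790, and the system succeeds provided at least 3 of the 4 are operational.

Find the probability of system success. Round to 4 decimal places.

R = Σ_{i=3}^{4} C(4,i) p^i (1−p)^{4−i} with p = 0.790
C(4,3)·0.790^3·0.210^1 = 0.414153
C(4,4)·0.790^4·0.210^0 = 0.389501
Sum = 0.8037

0.8037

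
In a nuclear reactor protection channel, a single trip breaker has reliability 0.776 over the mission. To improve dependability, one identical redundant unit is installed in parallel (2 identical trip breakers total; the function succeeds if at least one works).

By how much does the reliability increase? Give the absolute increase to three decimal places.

0.174

R_before = 0.776
R_after = 1 − (1 − 0.776)^2 = 0.950
ΔR = 0.950 − 0.776 = 0.174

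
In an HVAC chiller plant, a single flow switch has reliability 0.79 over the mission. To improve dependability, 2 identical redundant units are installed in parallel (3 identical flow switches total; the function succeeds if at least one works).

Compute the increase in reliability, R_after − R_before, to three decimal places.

0.201

R_before = 0.79
R_after = 1 − (1 − 0.79)^3 = 0.991
ΔR = 0.991 − 0.79 = 0.201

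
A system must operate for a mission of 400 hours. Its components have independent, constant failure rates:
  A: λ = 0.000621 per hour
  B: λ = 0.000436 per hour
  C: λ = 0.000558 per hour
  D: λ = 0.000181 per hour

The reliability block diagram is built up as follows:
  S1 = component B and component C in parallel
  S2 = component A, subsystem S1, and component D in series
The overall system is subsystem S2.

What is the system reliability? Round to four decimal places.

R(A) = exp(−0.000621 × 400) = 0.780048
R(B) = exp(−0.000436 × 400) = 0.839961
R(C) = exp(−0.000558 × 400) = 0.799955
R(D) = exp(−0.000181 × 400) = 0.930159
Parallel (B and C): 1 − (1 − 0.839961)(1 − 0.799955) = 0.967985
Series (A, [0.967985], and D): 0.780048 × 0.967985 × 0.930159 = 0.7023

0.7023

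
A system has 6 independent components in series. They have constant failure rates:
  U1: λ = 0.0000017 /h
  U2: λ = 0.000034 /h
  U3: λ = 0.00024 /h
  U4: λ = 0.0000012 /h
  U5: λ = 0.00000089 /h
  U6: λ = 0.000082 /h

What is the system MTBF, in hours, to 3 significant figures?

Series of exponential components: λ_sys = Σ λ_i
λ_sys = 0.0000017 + 0.000034 + 0.00024 + 0.0000012 + 0.00000089 + 0.000082 = 3.5979e-04 /h
MTBF = 1 / λ_sys = 2780 h

2780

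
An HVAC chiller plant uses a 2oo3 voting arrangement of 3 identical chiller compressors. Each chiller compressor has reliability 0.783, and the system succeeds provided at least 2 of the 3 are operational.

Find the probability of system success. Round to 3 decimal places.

0.879

R = Σ_{i=2}^{3} C(3,i) p^i (1−p)^{3−i} with p = 0.783
C(3,2)·0.783^2·0.217^1 = 0.39912
C(3,3)·0.783^3·0.217^0 = 0.48005
Sum = 0.879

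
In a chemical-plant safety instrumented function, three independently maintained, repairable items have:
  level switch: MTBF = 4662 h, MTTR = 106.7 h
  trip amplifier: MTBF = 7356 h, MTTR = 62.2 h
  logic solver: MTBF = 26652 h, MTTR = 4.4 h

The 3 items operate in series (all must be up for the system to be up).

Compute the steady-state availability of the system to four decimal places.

A(level switch) = MTBF/(MTBF+MTTR) = 4662/(4662+106.7) = 0.977625
A(trip amplifier) = MTBF/(MTBF+MTTR) = 7356/(7356+62.2) = 0.991615
A(logic solver) = MTBF/(MTBF+MTTR) = 26652/(26652+4.4) = 0.999835
Series availability: 0.977625 × 0.991615 × 0.999835 = 0.9693

0.9693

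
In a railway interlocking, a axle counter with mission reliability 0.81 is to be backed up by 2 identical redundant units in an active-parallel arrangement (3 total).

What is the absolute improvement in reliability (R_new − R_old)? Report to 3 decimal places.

0.183

R_before = 0.81
R_after = 1 − (1 − 0.81)^3 = 0.993
ΔR = 0.993 − 0.81 = 0.183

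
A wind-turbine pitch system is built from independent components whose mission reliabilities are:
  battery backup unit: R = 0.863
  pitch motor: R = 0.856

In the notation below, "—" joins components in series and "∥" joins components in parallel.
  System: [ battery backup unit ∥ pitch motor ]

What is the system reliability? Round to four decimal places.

0.9803

Parallel (battery backup unit and pitch motor): 1 − (1 − 0.863000)(1 − 0.856000) = 0.9803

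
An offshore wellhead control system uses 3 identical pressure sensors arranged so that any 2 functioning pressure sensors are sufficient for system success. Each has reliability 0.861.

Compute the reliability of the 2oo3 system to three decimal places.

R = Σ_{i=2}^{3} C(3,i) p^i (1−p)^{3−i} with p = 0.861
C(3,2)·0.861^2·0.139^1 = 0.30913
C(3,3)·0.861^3·0.139^0 = 0.63828
Sum = 0.947

0.947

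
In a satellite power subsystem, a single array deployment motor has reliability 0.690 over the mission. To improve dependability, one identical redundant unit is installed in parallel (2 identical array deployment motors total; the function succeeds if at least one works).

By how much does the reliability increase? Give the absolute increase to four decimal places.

0.2139

R_before = 0.690
R_after = 1 − (1 − 0.690)^2 = 0.9039
ΔR = 0.9039 − 0.690 = 0.2139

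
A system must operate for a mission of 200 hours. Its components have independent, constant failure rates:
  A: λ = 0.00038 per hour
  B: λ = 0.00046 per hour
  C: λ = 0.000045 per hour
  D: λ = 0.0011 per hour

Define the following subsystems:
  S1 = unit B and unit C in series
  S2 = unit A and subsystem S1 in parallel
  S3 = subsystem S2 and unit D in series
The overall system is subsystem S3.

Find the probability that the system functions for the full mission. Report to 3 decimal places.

R(A) = exp(−0.00038 × 200) = 0.92682
R(B) = exp(−0.00046 × 200) = 0.91211
R(C) = exp(−0.000045 × 200) = 0.99104
R(D) = exp(−0.0011 × 200) = 0.80252
Series (B and C): 0.91211 × 0.99104 = 0.90394
Parallel (A and [0.90394]): 1 − (1 − 0.92682)(1 − 0.90394) = 0.99297
Series ([0.99297] and D): 0.99297 × 0.80252 = 0.797

0.797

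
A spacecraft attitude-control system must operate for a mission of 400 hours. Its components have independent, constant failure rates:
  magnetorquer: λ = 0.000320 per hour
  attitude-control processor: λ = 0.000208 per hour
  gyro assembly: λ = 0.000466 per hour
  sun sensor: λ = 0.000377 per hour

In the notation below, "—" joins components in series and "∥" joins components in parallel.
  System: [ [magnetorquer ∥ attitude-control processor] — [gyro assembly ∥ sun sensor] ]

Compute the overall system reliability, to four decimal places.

R(magnetorquer) = exp(−0.000320 × 400) = 0.879853
R(attitude-control processor) = exp(−0.000208 × 400) = 0.920167
R(gyro assembly) = exp(−0.000466 × 400) = 0.829942
R(sun sensor) = exp(−0.000377 × 400) = 0.860020
Parallel (magnetorquer and attitude-control processor): 1 − (1 − 0.879853)(1 − 0.920167) = 0.990408
Parallel (gyro assembly and sun sensor): 1 − (1 − 0.829942)(1 − 0.860020) = 0.976195
Series ([0.990408] and [0.976195]): 0.990408 × 0.976195 = 0.9668

0.9668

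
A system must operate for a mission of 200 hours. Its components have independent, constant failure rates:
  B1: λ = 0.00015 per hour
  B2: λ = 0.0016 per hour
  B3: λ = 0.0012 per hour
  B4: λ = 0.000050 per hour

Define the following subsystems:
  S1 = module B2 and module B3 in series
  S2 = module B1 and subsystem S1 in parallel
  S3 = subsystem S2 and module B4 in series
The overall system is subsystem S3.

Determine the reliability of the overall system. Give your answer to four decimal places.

R(B1) = exp(−0.00015 × 200) = 0.970446
R(B2) = exp(−0.0016 × 200) = 0.726149
R(B3) = exp(−0.0012 × 200) = 0.786628
R(B4) = exp(−0.000050 × 200) = 0.990050
Series (B2 and B3): 0.726149 × 0.786628 = 0.571209
Parallel (B1 and [0.571209]): 1 − (1 − 0.970446)(1 − 0.571209) = 0.987328
Series ([0.987328] and B4): 0.987328 × 0.990050 = 0.9775

0.9775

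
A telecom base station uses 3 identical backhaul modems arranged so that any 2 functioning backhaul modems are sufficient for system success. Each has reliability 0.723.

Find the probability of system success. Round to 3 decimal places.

R = Σ_{i=2}^{3} C(3,i) p^i (1−p)^{3−i} with p = 0.723
C(3,2)·0.723^2·0.277^1 = 0.43439
C(3,3)·0.723^3·0.277^0 = 0.37793
Sum = 0.812

0.812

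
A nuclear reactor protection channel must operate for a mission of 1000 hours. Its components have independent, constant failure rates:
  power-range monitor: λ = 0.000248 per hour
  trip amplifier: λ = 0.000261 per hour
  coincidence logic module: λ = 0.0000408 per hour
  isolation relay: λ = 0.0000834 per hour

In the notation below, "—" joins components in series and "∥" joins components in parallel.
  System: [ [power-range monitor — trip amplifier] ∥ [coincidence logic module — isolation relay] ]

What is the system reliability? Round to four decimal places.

R(power-range monitor) = exp(−0.000248 × 1000) = 0.780360
R(trip amplifier) = exp(−0.000261 × 1000) = 0.770281
R(coincidence logic module) = exp(−0.0000408 × 1000) = 0.960021
R(isolation relay) = exp(−0.0000834 × 1000) = 0.919983
Series (power-range monitor and trip amplifier): 0.780360 × 0.770281 = 0.601096
Series (coincidence logic module and isolation relay): 0.960021 × 0.919983 = 0.883203
Parallel ([0.601096] and [0.883203]): 1 − (1 − 0.601096)(1 − 0.883203) = 0.9534

0.9534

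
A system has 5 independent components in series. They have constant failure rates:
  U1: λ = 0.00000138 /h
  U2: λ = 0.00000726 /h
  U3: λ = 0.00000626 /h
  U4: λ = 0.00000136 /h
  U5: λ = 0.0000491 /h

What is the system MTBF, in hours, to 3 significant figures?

15300

Series of exponential components: λ_sys = Σ λ_i
λ_sys = 0.00000138 + 0.00000726 + 0.00000626 + 0.00000136 + 0.0000491 = 6.5360e-05 /h
MTBF = 1 / λ_sys = 15300 h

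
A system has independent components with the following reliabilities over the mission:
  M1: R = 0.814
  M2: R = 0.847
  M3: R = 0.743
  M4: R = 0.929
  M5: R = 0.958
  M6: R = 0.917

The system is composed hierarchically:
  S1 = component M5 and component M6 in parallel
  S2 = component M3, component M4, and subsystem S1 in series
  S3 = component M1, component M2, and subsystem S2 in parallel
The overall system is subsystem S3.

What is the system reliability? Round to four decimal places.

Parallel (M5 and M6): 1 − (1 − 0.958000)(1 − 0.917000) = 0.996514
Series (M3, M4, and [0.996514]): 0.743000 × 0.929000 × 0.996514 = 0.687841
Parallel (M1, M2, and [0.687841]): 1 − (1 − 0.814000)(1 − 0.847000)(1 − 0.687841) = 0.9911

0.9911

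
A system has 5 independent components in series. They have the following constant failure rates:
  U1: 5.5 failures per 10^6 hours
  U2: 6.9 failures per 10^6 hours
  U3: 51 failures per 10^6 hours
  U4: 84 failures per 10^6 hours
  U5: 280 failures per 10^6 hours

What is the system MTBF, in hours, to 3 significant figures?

2340

Series of exponential components: λ_sys = Σ λ_i
λ_sys = 0.0000055 + 0.0000069 + 0.000051 + 0.000084 + 0.00028 = 4.2740e-04 /h
MTBF = 1 / λ_sys = 2340 h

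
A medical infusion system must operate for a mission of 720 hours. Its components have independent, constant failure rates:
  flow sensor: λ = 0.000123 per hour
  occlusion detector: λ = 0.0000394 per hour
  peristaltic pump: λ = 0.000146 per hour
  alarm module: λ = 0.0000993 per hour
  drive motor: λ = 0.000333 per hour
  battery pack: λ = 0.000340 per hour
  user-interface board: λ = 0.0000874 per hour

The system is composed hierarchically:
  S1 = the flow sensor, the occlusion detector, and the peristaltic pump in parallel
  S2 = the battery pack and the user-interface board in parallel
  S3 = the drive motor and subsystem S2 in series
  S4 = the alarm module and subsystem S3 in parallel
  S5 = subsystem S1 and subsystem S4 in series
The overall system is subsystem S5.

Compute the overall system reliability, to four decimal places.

R(flow sensor) = exp(−0.000123 × 720) = 0.915248
R(occlusion detector) = exp(−0.0000394 × 720) = 0.972031
R(peristaltic pump) = exp(−0.000146 × 720) = 0.900216
R(alarm module) = exp(−0.0000993 × 720) = 0.931000
R(drive motor) = exp(−0.000333 × 720) = 0.786817
R(battery pack) = exp(−0.000340 × 720) = 0.782861
R(user-interface board) = exp(−0.0000874 × 720) = 0.939011
Parallel (flow sensor, occlusion detector, and peristaltic pump): 1 − (1 − 0.915248)(1 − 0.972031)(1 − 0.900216) = 0.999763
Parallel (battery pack and user-interface board): 1 − (1 − 0.782861)(1 − 0.939011) = 0.986757
Series (drive motor and [0.986757]): 0.786817 × 0.986757 = 0.776397
Parallel (alarm module and [0.776397]): 1 − (1 − 0.931000)(1 − 0.776397) = 0.984571
Series ([0.999763] and [0.984571]): 0.999763 × 0.984571 = 0.9843

0.9843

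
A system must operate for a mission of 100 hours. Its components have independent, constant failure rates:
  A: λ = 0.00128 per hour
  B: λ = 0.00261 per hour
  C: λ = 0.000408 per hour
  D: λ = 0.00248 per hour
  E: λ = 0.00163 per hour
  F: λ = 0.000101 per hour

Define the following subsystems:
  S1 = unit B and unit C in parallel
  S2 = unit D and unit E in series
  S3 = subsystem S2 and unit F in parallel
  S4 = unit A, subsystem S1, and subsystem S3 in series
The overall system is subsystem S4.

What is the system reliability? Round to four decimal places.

0.8688

R(A) = exp(−0.00128 × 100) = 0.879853
R(B) = exp(−0.00261 × 100) = 0.770281
R(C) = exp(−0.000408 × 100) = 0.960021
R(D) = exp(−0.00248 × 100) = 0.780360
R(E) = exp(−0.00163 × 100) = 0.849591
R(F) = exp(−0.000101 × 100) = 0.989951
Parallel (B and C): 1 − (1 − 0.770281)(1 − 0.960021) = 0.990816
Series (D and E): 0.780360 × 0.849591 = 0.662987
Parallel ([0.662987] and F): 1 − (1 − 0.662987)(1 − 0.989951) = 0.996613
Series (A, [0.990816], and [0.996613]): 0.879853 × 0.990816 × 0.996613 = 0.8688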